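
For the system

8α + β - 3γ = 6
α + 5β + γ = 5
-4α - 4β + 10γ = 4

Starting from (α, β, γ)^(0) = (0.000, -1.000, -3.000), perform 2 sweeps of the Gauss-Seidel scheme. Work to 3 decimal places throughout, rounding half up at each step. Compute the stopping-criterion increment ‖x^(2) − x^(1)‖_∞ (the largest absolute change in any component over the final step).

Iteration 1:
  α = (6 - (1)·-1.000 - (-3)·-3.000) / (8) = -0.250
  β = (5 - (1)·-0.250 - (1)·-3.000) / (5) = 1.650
  γ = (4 - (-4)·-0.250 - (-4)·1.650) / (10) = 0.960
Iteration 2:
  α = (6 - (1)·1.650 - (-3)·0.960) / (8) = 0.904
  β = (5 - (1)·0.904 - (1)·0.960) / (5) = 0.627
  γ = (4 - (-4)·0.904 - (-4)·0.627) / (10) = 1.012
Change: (1.154, -1.023, 0.052) → max |·| = 1.154

1.154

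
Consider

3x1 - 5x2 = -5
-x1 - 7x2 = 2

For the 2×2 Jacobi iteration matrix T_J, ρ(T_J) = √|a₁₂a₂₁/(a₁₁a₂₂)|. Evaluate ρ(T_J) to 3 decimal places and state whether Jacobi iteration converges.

a₁₂a₂₁/(a₁₁a₂₂) = (-5)·(-1) / ((3)·(-7)) = -0.238095
ρ = √|-0.238095| = √0.238095 = 0.488
ρ < 1, so Jacobi converges

0.488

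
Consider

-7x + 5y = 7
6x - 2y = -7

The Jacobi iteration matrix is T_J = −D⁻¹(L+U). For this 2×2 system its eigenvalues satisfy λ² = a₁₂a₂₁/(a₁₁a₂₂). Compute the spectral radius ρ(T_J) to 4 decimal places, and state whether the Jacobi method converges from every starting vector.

a₁₂a₂₁/(a₁₁a₂₂) = (5)·(6) / ((-7)·(-2)) = 2.142857
ρ = √|2.142857| = √2.142857 = 1.4639
ρ > 1, so Jacobi diverges

1.4639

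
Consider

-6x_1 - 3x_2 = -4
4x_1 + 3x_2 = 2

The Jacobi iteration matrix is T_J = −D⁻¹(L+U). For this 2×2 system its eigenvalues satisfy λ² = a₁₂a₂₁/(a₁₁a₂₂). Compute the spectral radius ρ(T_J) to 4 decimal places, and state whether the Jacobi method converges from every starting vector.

0.8165

a₁₂a₂₁/(a₁₁a₂₂) = (-3)·(4) / ((-6)·(3)) = 0.666667
ρ = √|0.666667| = √0.666667 = 0.8165
ρ < 1, so Jacobi converges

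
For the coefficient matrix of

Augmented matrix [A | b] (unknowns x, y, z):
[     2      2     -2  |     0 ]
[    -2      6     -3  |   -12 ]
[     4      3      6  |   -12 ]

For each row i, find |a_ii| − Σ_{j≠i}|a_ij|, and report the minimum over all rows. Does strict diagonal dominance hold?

-2

row 1: |2| − (2+2) = -2
row 2: |6| − (2+3) = 1
row 3: |6| − (4+3) = -1
minimum over rows = -2 → not strictly diagonally dominant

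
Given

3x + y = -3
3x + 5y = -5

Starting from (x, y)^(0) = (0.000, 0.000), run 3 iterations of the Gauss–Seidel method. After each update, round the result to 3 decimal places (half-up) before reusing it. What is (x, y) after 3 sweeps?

(-0.840, -0.496)

Iteration 1:
  x = (-3 - (1)·0.000) / (3) = -1.000
  y = (-5 - (3)·-1.000) / (5) = -0.400
Iteration 2:
  x = (-3 - (1)·-0.400) / (3) = -0.867
  y = (-5 - (3)·-0.867) / (5) = -0.480
Iteration 3:
  x = (-3 - (1)·-0.480) / (3) = -0.840
  y = (-5 - (3)·-0.840) / (5) = -0.496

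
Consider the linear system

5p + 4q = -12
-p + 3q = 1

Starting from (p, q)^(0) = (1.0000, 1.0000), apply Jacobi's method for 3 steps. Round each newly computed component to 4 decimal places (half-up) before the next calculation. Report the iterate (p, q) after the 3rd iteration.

(-1.8134, -0.6445)

Iteration 1:
  p = (-12 - (4)·1.0000) / (5) = -3.2000
  q = (1 - (-1)·1.0000) / (3) = 0.6667
Iteration 2:
  p = (-12 - (4)·0.6667) / (5) = -2.9334
  q = (1 - (-1)·-3.2000) / (3) = -0.7333
Iteration 3:
  p = (-12 - (4)·-0.7333) / (5) = -1.8134
  q = (1 - (-1)·-2.9334) / (3) = -0.6445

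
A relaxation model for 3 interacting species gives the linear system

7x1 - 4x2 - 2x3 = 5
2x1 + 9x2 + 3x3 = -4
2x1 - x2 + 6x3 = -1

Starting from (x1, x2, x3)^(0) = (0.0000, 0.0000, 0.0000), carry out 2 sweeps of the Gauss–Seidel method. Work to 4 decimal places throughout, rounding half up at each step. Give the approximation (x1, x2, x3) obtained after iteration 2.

(0.2252, -0.3261, -0.2961)

Iteration 1:
  x1 = (5 - (-4)·0.0000 - (-2)·0.0000) / (7) = 0.7143
  x2 = (-4 - (2)·0.7143 - (3)·0.0000) / (9) = -0.6032
  x3 = (-1 - (2)·0.7143 - (-1)·-0.6032) / (6) = -0.5053
Iteration 2:
  x1 = (5 - (-4)·-0.6032 - (-2)·-0.5053) / (7) = 0.2252
  x2 = (-4 - (2)·0.2252 - (3)·-0.5053) / (9) = -0.3261
  x3 = (-1 - (2)·0.2252 - (-1)·-0.3261) / (6) = -0.2961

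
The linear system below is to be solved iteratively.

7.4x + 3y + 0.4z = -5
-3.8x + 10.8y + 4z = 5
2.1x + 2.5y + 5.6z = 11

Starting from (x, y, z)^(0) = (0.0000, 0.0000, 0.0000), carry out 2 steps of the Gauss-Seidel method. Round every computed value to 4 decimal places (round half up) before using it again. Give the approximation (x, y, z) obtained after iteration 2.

Iteration 1:
  x = (-5 - (3)·0.0000 - (0.4)·0.0000) / (7.4) = -0.6757
  y = (5 - (-3.8)·-0.6757 - (4)·0.0000) / (10.8) = 0.2252
  z = (11 - (2.1)·-0.6757 - (2.5)·0.2252) / (5.6) = 2.1171
Iteration 2:
  x = (-5 - (3)·0.2252 - (0.4)·2.1171) / (7.4) = -0.8814
  y = (5 - (-3.8)·-0.8814 - (4)·2.1171) / (10.8) = -0.6313
  z = (11 - (2.1)·-0.8814 - (2.5)·-0.6313) / (5.6) = 2.5766

(-0.8814, -0.6313, 2.5766)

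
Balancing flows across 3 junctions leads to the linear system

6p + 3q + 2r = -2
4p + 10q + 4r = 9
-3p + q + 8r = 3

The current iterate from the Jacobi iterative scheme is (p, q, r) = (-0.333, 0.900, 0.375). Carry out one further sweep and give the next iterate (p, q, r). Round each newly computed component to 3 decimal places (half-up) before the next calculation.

One sweep:
  p = (-2 - (3)·0.900 - (2)·0.375) / (6) = -0.908
  q = (9 - (4)·-0.333 - (4)·0.375) / (10) = 0.883
  r = (3 - (-3)·-0.333 - (1)·0.900) / (8) = 0.138

(-0.908, 0.883, 0.138)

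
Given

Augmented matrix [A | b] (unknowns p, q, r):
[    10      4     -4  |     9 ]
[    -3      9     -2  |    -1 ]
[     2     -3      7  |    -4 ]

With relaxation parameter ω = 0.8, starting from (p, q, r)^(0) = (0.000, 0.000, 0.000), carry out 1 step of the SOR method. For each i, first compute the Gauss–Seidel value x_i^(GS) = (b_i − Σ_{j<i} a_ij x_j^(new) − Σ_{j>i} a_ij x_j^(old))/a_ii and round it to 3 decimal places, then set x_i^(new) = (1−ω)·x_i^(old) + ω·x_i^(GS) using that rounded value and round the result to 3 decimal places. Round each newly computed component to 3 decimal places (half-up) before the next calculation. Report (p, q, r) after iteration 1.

(0.720, 0.103, -0.586)

Iteration 1:
  p: GS value = (9 - (4)·0.000 - (-4)·0.000) / (10) = 0.900;  p ← (1−ω)·0.000 + ω·0.900 = 0.720
  q: GS value = (-1 - (-3)·0.720 - (-2)·0.000) / (9) = 0.129;  q ← (1−ω)·0.000 + ω·0.129 = 0.103
  r: GS value = (-4 - (2)·0.720 - (-3)·0.103) / (7) = -0.733;  r ← (1−ω)·0.000 + ω·-0.733 = -0.586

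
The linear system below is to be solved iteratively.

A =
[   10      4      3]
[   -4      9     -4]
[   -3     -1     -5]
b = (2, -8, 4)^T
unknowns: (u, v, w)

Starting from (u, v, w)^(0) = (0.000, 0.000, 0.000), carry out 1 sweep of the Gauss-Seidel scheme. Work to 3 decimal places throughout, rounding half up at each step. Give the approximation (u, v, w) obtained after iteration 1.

Iteration 1:
  u = (2 - (4)·0.000 - (3)·0.000) / (10) = 0.200
  v = (-8 - (-4)·0.200 - (-4)·0.000) / (9) = -0.800
  w = (4 - (-3)·0.200 - (-1)·-0.800) / (-5) = -0.760

(0.200, -0.800, -0.760)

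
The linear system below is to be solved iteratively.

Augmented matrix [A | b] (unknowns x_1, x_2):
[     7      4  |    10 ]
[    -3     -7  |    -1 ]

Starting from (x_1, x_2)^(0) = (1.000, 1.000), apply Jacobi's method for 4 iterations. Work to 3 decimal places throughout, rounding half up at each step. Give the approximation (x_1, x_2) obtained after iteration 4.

(1.737, -0.524)

Iteration 1:
  x_1 = (10 - (4)·1.000) / (7) = 0.857
  x_2 = (-1 - (-3)·1.000) / (-7) = -0.286
Iteration 2:
  x_1 = (10 - (4)·-0.286) / (7) = 1.592
  x_2 = (-1 - (-3)·0.857) / (-7) = -0.224
Iteration 3:
  x_1 = (10 - (4)·-0.224) / (7) = 1.557
  x_2 = (-1 - (-3)·1.592) / (-7) = -0.539
Iteration 4:
  x_1 = (10 - (4)·-0.539) / (7) = 1.737
  x_2 = (-1 - (-3)·1.557) / (-7) = -0.524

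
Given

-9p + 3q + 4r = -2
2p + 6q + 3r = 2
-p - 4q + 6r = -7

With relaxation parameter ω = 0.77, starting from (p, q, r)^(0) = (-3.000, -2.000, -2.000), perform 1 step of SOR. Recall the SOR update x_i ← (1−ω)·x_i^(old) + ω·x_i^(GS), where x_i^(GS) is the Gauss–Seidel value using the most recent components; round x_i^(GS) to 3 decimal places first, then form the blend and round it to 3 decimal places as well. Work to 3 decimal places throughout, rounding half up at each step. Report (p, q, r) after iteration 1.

Iteration 1:
  p: GS value = (-2 - (3)·-2.000 - (4)·-2.000) / (-9) = -1.333;  p ← (1−ω)·-3.000 + ω·-1.333 = -1.716
  q: GS value = (2 - (2)·-1.716 - (3)·-2.000) / (6) = 1.905;  q ← (1−ω)·-2.000 + ω·1.905 = 1.007
  r: GS value = (-7 - (-1)·-1.716 - (-4)·1.007) / (6) = -0.781;  r ← (1−ω)·-2.000 + ω·-0.781 = -1.061

(-1.716, 1.007, -1.061)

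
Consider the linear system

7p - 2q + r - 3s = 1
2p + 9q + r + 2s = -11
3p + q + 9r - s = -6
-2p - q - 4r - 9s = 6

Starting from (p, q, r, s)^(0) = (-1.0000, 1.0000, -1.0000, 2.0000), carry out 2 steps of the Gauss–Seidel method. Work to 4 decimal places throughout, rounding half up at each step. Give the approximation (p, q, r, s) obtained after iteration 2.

Iteration 1:
  p = (1 - (-2)·1.0000 - (1)·-1.0000 - (-3)·2.0000) / (7) = 1.4286
  q = (-11 - (2)·1.4286 - (1)·-1.0000 - (2)·2.0000) / (9) = -1.8730
  r = (-6 - (3)·1.4286 - (1)·-1.8730 - (-1)·2.0000) / (9) = -0.7125
  s = (6 - (-2)·1.4286 - (-1)·-1.8730 - (-4)·-0.7125) / (-9) = -0.4594
Iteration 2:
  p = (1 - (-2)·-1.8730 - (1)·-0.7125 - (-3)·-0.4594) / (7) = -0.4874
  q = (-11 - (2)·-0.4874 - (1)·-0.7125 - (2)·-0.4594) / (9) = -0.9327
  r = (-6 - (3)·-0.4874 - (1)·-0.9327 - (-1)·-0.4594) / (9) = -0.4516
  s = (6 - (-2)·-0.4874 - (-1)·-0.9327 - (-4)·-0.4516) / (-9) = -0.2540

(-0.4874, -0.9327, -0.4516, -0.2540)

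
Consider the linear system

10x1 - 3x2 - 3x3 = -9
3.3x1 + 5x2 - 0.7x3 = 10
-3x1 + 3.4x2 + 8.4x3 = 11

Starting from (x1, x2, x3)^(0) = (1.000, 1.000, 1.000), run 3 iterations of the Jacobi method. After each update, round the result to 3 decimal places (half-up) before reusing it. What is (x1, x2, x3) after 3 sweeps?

(-0.007, 2.135, 0.321)

Iteration 1:
  x1 = (-9 - (-3)·1.000 - (-3)·1.000) / (10) = -0.300
  x2 = (10 - (3.3)·1.000 - (-0.7)·1.000) / (5) = 1.480
  x3 = (11 - (-3)·1.000 - (3.4)·1.000) / (8.4) = 1.262
Iteration 2:
  x1 = (-9 - (-3)·1.480 - (-3)·1.262) / (10) = -0.077
  x2 = (10 - (3.3)·-0.300 - (-0.7)·1.262) / (5) = 2.375
  x3 = (11 - (-3)·-0.300 - (3.4)·1.480) / (8.4) = 0.603
Iteration 3:
  x1 = (-9 - (-3)·2.375 - (-3)·0.603) / (10) = -0.007
  x2 = (10 - (3.3)·-0.077 - (-0.7)·0.603) / (5) = 2.135
  x3 = (11 - (-3)·-0.077 - (3.4)·2.375) / (8.4) = 0.321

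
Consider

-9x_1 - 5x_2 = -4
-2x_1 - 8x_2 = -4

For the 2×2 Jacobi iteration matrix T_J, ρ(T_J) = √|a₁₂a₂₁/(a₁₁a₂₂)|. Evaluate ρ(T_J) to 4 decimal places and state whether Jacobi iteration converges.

a₁₂a₂₁/(a₁₁a₂₂) = (-5)·(-2) / ((-9)·(-8)) = 0.138889
ρ = √|0.138889| = √0.138889 = 0.3727
ρ < 1, so Jacobi converges

0.3727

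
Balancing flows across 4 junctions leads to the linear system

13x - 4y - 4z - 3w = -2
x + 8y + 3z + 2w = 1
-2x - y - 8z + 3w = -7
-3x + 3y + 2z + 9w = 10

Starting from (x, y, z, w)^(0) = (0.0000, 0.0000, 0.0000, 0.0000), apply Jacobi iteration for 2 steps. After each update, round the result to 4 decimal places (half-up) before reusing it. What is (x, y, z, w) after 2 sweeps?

Iteration 1:
  x = (-2 - (-4)·0.0000 - (-4)·0.0000 - (-3)·0.0000) / (13) = -0.1538
  y = (1 - (1)·0.0000 - (3)·0.0000 - (2)·0.0000) / (8) = 0.1250
  z = (-7 - (-2)·0.0000 - (-1)·0.0000 - (3)·0.0000) / (-8) = 0.8750
  w = (10 - (-3)·0.0000 - (3)·0.0000 - (2)·0.0000) / (9) = 1.1111
Iteration 2:
  x = (-2 - (-4)·0.1250 - (-4)·0.8750 - (-3)·1.1111) / (13) = 0.4103
  y = (1 - (1)·-0.1538 - (3)·0.8750 - (2)·1.1111) / (8) = -0.4617
  z = (-7 - (-2)·-0.1538 - (-1)·0.1250 - (3)·1.1111) / (-8) = 1.3145
  w = (10 - (-3)·-0.1538 - (3)·0.1250 - (2)·0.8750) / (9) = 0.8237

(0.4103, -0.4617, 1.3145, 0.8237)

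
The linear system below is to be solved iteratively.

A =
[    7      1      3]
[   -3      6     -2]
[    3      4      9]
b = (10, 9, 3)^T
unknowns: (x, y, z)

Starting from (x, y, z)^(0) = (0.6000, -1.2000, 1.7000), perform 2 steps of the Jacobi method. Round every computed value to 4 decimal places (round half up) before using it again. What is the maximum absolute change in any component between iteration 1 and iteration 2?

1.6757

Iteration 1:
  x = (10 - (1)·-1.2000 - (3)·1.7000) / (7) = 0.8714
  y = (9 - (-3)·0.6000 - (-2)·1.7000) / (6) = 2.3667
  z = (3 - (3)·0.6000 - (4)·-1.2000) / (9) = 0.6667
Iteration 2:
  x = (10 - (1)·2.3667 - (3)·0.6667) / (7) = 0.8047
  y = (9 - (-3)·0.8714 - (-2)·0.6667) / (6) = 2.1579
  z = (3 - (3)·0.8714 - (4)·2.3667) / (9) = -1.0090
Change: (-0.0667, -0.2088, -1.6757) → max |·| = 1.6757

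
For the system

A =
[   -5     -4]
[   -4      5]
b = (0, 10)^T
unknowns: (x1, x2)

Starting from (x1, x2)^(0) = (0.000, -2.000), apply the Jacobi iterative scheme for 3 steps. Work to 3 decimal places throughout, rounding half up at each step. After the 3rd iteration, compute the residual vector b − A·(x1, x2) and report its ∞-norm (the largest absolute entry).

10.240

Iteration 1:
  x1 = (0 - (-4)·-2.000) / (-5) = 1.600
  x2 = (10 - (-4)·0.000) / (5) = 2.000
Iteration 2:
  x1 = (0 - (-4)·2.000) / (-5) = -1.600
  x2 = (10 - (-4)·1.600) / (5) = 3.280
Iteration 3:
  x1 = (0 - (-4)·3.280) / (-5) = -2.624
  x2 = (10 - (-4)·-1.600) / (5) = 0.720
Residual b − A·x = (-10.240, -4.096); ∞-norm = 10.240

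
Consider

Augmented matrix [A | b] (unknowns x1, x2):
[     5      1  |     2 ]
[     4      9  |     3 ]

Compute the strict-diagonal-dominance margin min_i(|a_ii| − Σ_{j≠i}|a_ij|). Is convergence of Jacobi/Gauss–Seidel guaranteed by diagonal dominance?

row 1: |5| − (1) = 4
row 2: |9| − (4) = 5
minimum over rows = 4 → strictly diagonally dominant (convergence guaranteed)

4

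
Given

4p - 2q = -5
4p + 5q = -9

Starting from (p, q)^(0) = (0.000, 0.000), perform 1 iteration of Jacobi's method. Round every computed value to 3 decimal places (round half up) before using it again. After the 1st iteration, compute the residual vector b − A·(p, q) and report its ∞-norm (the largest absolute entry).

5.000

Iteration 1:
  p = (-5 - (-2)·0.000) / (4) = -1.250
  q = (-9 - (4)·0.000) / (5) = -1.800
Residual b − A·x = (-3.600, 5.000); ∞-norm = 5.000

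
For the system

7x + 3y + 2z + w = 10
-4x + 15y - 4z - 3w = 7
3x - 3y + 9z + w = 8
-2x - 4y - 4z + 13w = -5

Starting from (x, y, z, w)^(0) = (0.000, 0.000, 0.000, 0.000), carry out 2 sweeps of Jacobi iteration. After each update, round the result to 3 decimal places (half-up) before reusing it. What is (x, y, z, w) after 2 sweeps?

Iteration 1:
  x = (10 - (3)·0.000 - (2)·0.000 - (1)·0.000) / (7) = 1.429
  y = (7 - (-4)·0.000 - (-4)·0.000 - (-3)·0.000) / (15) = 0.467
  z = (8 - (3)·0.000 - (-3)·0.000 - (1)·0.000) / (9) = 0.889
  w = (-5 - (-2)·0.000 - (-4)·0.000 - (-4)·0.000) / (13) = -0.385
Iteration 2:
  x = (10 - (3)·0.467 - (2)·0.889 - (1)·-0.385) / (7) = 1.029
  y = (7 - (-4)·1.429 - (-4)·0.889 - (-3)·-0.385) / (15) = 1.008
  z = (8 - (3)·1.429 - (-3)·0.467 - (1)·-0.385) / (9) = 0.611
  w = (-5 - (-2)·1.429 - (-4)·0.467 - (-4)·0.889) / (13) = 0.252

(1.029, 1.008, 0.611, 0.252)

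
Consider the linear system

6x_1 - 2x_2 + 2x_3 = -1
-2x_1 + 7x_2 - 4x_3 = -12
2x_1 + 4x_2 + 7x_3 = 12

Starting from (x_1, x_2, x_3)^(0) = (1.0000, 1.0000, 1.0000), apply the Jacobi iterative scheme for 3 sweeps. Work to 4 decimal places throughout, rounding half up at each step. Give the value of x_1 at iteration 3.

-1.3413

Iteration 1:
  x_1 = (-1 - (-2)·1.0000 - (2)·1.0000) / (6) = -0.1667
  x_2 = (-12 - (-2)·1.0000 - (-4)·1.0000) / (7) = -0.8571
  x_3 = (12 - (2)·1.0000 - (4)·1.0000) / (7) = 0.8571
Iteration 2:
  x_1 = (-1 - (-2)·-0.8571 - (2)·0.8571) / (6) = -0.7381
  x_2 = (-12 - (-2)·-0.1667 - (-4)·0.8571) / (7) = -1.2721
  x_3 = (12 - (2)·-0.1667 - (4)·-0.8571) / (7) = 2.2517
Iteration 3:
  x_1 = (-1 - (-2)·-1.2721 - (2)·2.2517) / (6) = -1.3413
  x_2 = (-12 - (-2)·-0.7381 - (-4)·2.2517) / (7) = -0.6385
  x_3 = (12 - (2)·-0.7381 - (4)·-1.2721) / (7) = 2.6521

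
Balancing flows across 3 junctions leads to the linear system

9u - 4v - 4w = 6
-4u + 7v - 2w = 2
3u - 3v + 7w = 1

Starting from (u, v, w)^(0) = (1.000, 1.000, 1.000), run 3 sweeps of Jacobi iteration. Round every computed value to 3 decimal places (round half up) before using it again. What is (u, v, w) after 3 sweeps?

(1.192, 0.983, 0.133)

Iteration 1:
  u = (6 - (-4)·1.000 - (-4)·1.000) / (9) = 1.556
  v = (2 - (-4)·1.000 - (-2)·1.000) / (7) = 1.143
  w = (1 - (3)·1.000 - (-3)·1.000) / (7) = 0.143
Iteration 2:
  u = (6 - (-4)·1.143 - (-4)·0.143) / (9) = 1.238
  v = (2 - (-4)·1.556 - (-2)·0.143) / (7) = 1.216
  w = (1 - (3)·1.556 - (-3)·1.143) / (7) = -0.034
Iteration 3:
  u = (6 - (-4)·1.216 - (-4)·-0.034) / (9) = 1.192
  v = (2 - (-4)·1.238 - (-2)·-0.034) / (7) = 0.983
  w = (1 - (3)·1.238 - (-3)·1.216) / (7) = 0.133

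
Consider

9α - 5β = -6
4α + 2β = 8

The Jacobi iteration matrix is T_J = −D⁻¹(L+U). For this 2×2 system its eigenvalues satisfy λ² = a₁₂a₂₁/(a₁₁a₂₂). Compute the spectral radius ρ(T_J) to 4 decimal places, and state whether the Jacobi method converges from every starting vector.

a₁₂a₂₁/(a₁₁a₂₂) = (-5)·(4) / ((9)·(2)) = -1.111111
ρ = √|-1.111111| = √1.111111 = 1.0541
ρ > 1, so Jacobi diverges

1.0541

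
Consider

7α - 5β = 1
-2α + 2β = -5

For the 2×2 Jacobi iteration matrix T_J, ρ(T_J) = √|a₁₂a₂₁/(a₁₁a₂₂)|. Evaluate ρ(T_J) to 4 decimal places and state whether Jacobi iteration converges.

a₁₂a₂₁/(a₁₁a₂₂) = (-5)·(-2) / ((7)·(2)) = 0.714286
ρ = √|0.714286| = √0.714286 = 0.8452
ρ < 1, so Jacobi converges

0.8452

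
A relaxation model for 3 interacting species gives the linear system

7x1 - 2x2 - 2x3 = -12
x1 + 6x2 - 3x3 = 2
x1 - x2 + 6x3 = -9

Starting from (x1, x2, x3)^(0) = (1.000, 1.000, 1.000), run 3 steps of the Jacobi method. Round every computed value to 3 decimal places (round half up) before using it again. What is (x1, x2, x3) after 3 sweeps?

Iteration 1:
  x1 = (-12 - (-2)·1.000 - (-2)·1.000) / (7) = -1.143
  x2 = (2 - (1)·1.000 - (-3)·1.000) / (6) = 0.667
  x3 = (-9 - (1)·1.000 - (-1)·1.000) / (6) = -1.500
Iteration 2:
  x1 = (-12 - (-2)·0.667 - (-2)·-1.500) / (7) = -1.952
  x2 = (2 - (1)·-1.143 - (-3)·-1.500) / (6) = -0.226
  x3 = (-9 - (1)·-1.143 - (-1)·0.667) / (6) = -1.198
Iteration 3:
  x1 = (-12 - (-2)·-0.226 - (-2)·-1.198) / (7) = -2.121
  x2 = (2 - (1)·-1.952 - (-3)·-1.198) / (6) = 0.060
  x3 = (-9 - (1)·-1.952 - (-1)·-0.226) / (6) = -1.212

(-2.121, 0.060, -1.212)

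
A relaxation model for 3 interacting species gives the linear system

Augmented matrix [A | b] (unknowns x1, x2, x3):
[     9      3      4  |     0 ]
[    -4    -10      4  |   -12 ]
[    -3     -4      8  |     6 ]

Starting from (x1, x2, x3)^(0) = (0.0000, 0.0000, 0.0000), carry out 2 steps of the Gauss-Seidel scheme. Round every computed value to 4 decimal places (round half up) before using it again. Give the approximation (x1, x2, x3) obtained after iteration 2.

Iteration 1:
  x1 = (0 - (3)·0.0000 - (4)·0.0000) / (9) = 0.0000
  x2 = (-12 - (-4)·0.0000 - (4)·0.0000) / (-10) = 1.2000
  x3 = (6 - (-3)·0.0000 - (-4)·1.2000) / (8) = 1.3500
Iteration 2:
  x1 = (0 - (3)·1.2000 - (4)·1.3500) / (9) = -1.0000
  x2 = (-12 - (-4)·-1.0000 - (4)·1.3500) / (-10) = 2.1400
  x3 = (6 - (-3)·-1.0000 - (-4)·2.1400) / (8) = 1.4450

(-1.0000, 2.1400, 1.4450)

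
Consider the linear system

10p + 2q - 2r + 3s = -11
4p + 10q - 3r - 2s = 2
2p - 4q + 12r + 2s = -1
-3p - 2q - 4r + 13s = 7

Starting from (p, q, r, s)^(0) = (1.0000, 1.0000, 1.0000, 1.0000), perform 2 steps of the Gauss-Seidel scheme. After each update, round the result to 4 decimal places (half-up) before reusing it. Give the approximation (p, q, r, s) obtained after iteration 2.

Iteration 1:
  p = (-11 - (2)·1.0000 - (-2)·1.0000 - (3)·1.0000) / (10) = -1.4000
  q = (2 - (4)·-1.4000 - (-3)·1.0000 - (-2)·1.0000) / (10) = 1.2600
  r = (-1 - (2)·-1.4000 - (-4)·1.2600 - (2)·1.0000) / (12) = 0.4033
  s = (7 - (-3)·-1.4000 - (-2)·1.2600 - (-4)·0.4033) / (13) = 0.5333
Iteration 2:
  p = (-11 - (2)·1.2600 - (-2)·0.4033 - (3)·0.5333) / (10) = -1.4313
  q = (2 - (4)·-1.4313 - (-3)·0.4033 - (-2)·0.5333) / (10) = 1.0002
  r = (-1 - (2)·-1.4313 - (-4)·1.0002 - (2)·0.5333) / (12) = 0.3997
  s = (7 - (-3)·-1.4313 - (-2)·1.0002 - (-4)·0.3997) / (13) = 0.4850

(-1.4313, 1.0002, 0.3997, 0.4850)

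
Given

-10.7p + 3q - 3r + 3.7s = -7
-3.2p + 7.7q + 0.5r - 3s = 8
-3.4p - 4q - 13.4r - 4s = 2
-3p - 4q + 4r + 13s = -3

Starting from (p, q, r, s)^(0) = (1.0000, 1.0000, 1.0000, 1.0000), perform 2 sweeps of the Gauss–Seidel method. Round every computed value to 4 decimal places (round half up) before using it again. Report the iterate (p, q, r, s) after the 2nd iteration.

(1.8191, 2.2360, -1.5549, 1.3555)

Iteration 1:
  p = (-7 - (3)·1.0000 - (-3)·1.0000 - (3.7)·1.0000) / (-10.7) = 1.0000
  q = (8 - (-3.2)·1.0000 - (0.5)·1.0000 - (-3)·1.0000) / (7.7) = 1.7792
  r = (2 - (-3.4)·1.0000 - (-4)·1.7792 - (-4)·1.0000) / (-13.4) = -1.2326
  s = (-3 - (-3)·1.0000 - (-4)·1.7792 - (4)·-1.2326) / (13) = 0.9267
Iteration 2:
  p = (-7 - (3)·1.7792 - (-3)·-1.2326 - (3.7)·0.9267) / (-10.7) = 1.8191
  q = (8 - (-3.2)·1.8191 - (0.5)·-1.2326 - (-3)·0.9267) / (7.7) = 2.2360
  r = (2 - (-3.4)·1.8191 - (-4)·2.2360 - (-4)·0.9267) / (-13.4) = -1.5549
  s = (-3 - (-3)·1.8191 - (-4)·2.2360 - (4)·-1.5549) / (13) = 1.3555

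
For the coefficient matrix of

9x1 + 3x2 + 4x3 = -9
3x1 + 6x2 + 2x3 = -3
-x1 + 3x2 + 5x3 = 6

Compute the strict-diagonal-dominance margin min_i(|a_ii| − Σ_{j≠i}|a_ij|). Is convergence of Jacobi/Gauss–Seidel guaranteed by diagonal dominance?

1

row 1: |9| − (3+4) = 2
row 2: |6| − (3+2) = 1
row 3: |5| − (1+3) = 1
minimum over rows = 1 → strictly diagonally dominant (convergence guaranteed)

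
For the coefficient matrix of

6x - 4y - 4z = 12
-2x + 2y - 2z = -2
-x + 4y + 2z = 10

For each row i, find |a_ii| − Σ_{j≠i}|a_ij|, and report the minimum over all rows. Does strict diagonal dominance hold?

-3

row 1: |6| − (4+4) = -2
row 2: |2| − (2+2) = -2
row 3: |2| − (1+4) = -3
minimum over rows = -3 → not strictly diagonally dominant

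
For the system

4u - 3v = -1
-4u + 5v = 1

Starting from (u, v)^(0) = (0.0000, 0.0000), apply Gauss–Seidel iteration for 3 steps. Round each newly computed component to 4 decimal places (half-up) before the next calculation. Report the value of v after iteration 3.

0.0000

Iteration 1:
  u = (-1 - (-3)·0.0000) / (4) = -0.2500
  v = (1 - (-4)·-0.2500) / (5) = 0.0000
Iteration 2:
  u = (-1 - (-3)·0.0000) / (4) = -0.2500
  v = (1 - (-4)·-0.2500) / (5) = 0.0000
Iteration 3:
  u = (-1 - (-3)·0.0000) / (4) = -0.2500
  v = (1 - (-4)·-0.2500) / (5) = 0.0000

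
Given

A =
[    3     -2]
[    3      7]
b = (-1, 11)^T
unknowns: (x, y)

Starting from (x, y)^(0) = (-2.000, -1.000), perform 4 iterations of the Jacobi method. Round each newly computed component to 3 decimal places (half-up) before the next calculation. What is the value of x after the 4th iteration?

0.347

Iteration 1:
  x = (-1 - (-2)·-1.000) / (3) = -1.000
  y = (11 - (3)·-2.000) / (7) = 2.429
Iteration 2:
  x = (-1 - (-2)·2.429) / (3) = 1.286
  y = (11 - (3)·-1.000) / (7) = 2.000
Iteration 3:
  x = (-1 - (-2)·2.000) / (3) = 1.000
  y = (11 - (3)·1.286) / (7) = 1.020
Iteration 4:
  x = (-1 - (-2)·1.020) / (3) = 0.347
  y = (11 - (3)·1.000) / (7) = 1.143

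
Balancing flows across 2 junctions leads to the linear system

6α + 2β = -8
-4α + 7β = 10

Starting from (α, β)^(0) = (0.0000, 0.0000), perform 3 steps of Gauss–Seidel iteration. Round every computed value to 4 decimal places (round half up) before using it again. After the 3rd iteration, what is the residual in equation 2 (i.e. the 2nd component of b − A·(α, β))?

-0.0001

Iteration 1:
  α = (-8 - (2)·0.0000) / (6) = -1.3333
  β = (10 - (-4)·-1.3333) / (7) = 0.6667
Iteration 2:
  α = (-8 - (2)·0.6667) / (6) = -1.5556
  β = (10 - (-4)·-1.5556) / (7) = 0.5397
Iteration 3:
  α = (-8 - (2)·0.5397) / (6) = -1.5132
  β = (10 - (-4)·-1.5132) / (7) = 0.5639
Residual b − A·x = (-0.0486, -0.0001)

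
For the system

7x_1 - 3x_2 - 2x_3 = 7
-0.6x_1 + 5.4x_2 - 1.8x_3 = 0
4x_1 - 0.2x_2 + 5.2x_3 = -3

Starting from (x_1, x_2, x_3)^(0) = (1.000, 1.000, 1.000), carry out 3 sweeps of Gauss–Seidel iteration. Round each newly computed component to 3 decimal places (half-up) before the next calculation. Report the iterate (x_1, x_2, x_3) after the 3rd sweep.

(0.443, -0.327, -0.930)

Iteration 1:
  x_1 = (7 - (-3)·1.000 - (-2)·1.000) / (7) = 1.714
  x_2 = (0 - (-0.6)·1.714 - (-1.8)·1.000) / (5.4) = 0.524
  x_3 = (-3 - (4)·1.714 - (-0.2)·0.524) / (5.2) = -1.875
Iteration 2:
  x_1 = (7 - (-3)·0.524 - (-2)·-1.875) / (7) = 0.689
  x_2 = (0 - (-0.6)·0.689 - (-1.8)·-1.875) / (5.4) = -0.548
  x_3 = (-3 - (4)·0.689 - (-0.2)·-0.548) / (5.2) = -1.128
Iteration 3:
  x_1 = (7 - (-3)·-0.548 - (-2)·-1.128) / (7) = 0.443
  x_2 = (0 - (-0.6)·0.443 - (-1.8)·-1.128) / (5.4) = -0.327
  x_3 = (-3 - (4)·0.443 - (-0.2)·-0.327) / (5.2) = -0.930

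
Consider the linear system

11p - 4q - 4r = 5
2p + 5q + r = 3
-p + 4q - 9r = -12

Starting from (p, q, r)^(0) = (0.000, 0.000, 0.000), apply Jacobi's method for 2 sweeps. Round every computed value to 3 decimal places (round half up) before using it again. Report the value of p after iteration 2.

1.157

Iteration 1:
  p = (5 - (-4)·0.000 - (-4)·0.000) / (11) = 0.455
  q = (3 - (2)·0.000 - (1)·0.000) / (5) = 0.600
  r = (-12 - (-1)·0.000 - (4)·0.000) / (-9) = 1.333
Iteration 2:
  p = (5 - (-4)·0.600 - (-4)·1.333) / (11) = 1.157
  q = (3 - (2)·0.455 - (1)·1.333) / (5) = 0.151
  r = (-12 - (-1)·0.455 - (4)·0.600) / (-9) = 1.549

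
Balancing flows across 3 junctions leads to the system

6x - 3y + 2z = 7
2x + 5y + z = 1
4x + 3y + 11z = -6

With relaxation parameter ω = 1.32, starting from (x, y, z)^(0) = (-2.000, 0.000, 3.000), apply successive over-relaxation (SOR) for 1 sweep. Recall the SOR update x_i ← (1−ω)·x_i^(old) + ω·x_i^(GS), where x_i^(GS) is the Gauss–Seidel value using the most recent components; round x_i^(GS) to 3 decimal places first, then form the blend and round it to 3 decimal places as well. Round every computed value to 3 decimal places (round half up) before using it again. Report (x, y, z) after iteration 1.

(0.860, -0.982, -1.739)

Iteration 1:
  x: GS value = (7 - (-3)·0.000 - (2)·3.000) / (6) = 0.167;  x ← (1−ω)·-2.000 + ω·0.167 = 0.860
  y: GS value = (1 - (2)·0.860 - (1)·3.000) / (5) = -0.744;  y ← (1−ω)·0.000 + ω·-0.744 = -0.982
  z: GS value = (-6 - (4)·0.860 - (3)·-0.982) / (11) = -0.590;  z ← (1−ω)·3.000 + ω·-0.590 = -1.739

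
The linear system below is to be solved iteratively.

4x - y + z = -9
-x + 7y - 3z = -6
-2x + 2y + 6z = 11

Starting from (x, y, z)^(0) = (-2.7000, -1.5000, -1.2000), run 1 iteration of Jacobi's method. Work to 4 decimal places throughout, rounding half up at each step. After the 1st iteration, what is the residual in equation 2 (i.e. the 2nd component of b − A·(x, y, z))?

8.2746

Iteration 1:
  x = (-9 - (-1)·-1.5000 - (1)·-1.2000) / (4) = -2.3250
  y = (-6 - (-1)·-2.7000 - (-3)·-1.2000) / (7) = -1.7571
  z = (11 - (-2)·-2.7000 - (2)·-1.5000) / (6) = 1.4333
Residual b − A·x = (-2.8904, 8.2746, 1.2644)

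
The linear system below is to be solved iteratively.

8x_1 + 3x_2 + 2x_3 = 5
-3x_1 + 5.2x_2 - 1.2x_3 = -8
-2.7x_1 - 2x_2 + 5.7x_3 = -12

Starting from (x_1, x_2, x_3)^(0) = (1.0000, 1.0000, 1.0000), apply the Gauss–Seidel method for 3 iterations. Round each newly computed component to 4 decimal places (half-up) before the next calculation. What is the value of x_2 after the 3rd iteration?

Iteration 1:
  x_1 = (5 - (3)·1.0000 - (2)·1.0000) / (8) = 0.0000
  x_2 = (-8 - (-3)·0.0000 - (-1.2)·1.0000) / (5.2) = -1.3077
  x_3 = (-12 - (-2.7)·0.0000 - (-2)·-1.3077) / (5.7) = -2.5641
Iteration 2:
  x_1 = (5 - (3)·-1.3077 - (2)·-2.5641) / (8) = 1.7564
  x_2 = (-8 - (-3)·1.7564 - (-1.2)·-2.5641) / (5.2) = -1.1169
  x_3 = (-12 - (-2.7)·1.7564 - (-2)·-1.1169) / (5.7) = -1.6652
Iteration 3:
  x_1 = (5 - (3)·-1.1169 - (2)·-1.6652) / (8) = 1.4601
  x_2 = (-8 - (-3)·1.4601 - (-1.2)·-1.6652) / (5.2) = -1.0804
  x_3 = (-12 - (-2.7)·1.4601 - (-2)·-1.0804) / (5.7) = -1.7927

-1.0804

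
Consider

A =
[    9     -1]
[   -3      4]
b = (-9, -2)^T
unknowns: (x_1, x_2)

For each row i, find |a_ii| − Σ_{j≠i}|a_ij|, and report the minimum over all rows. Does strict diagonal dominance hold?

row 1: |9| − (1) = 8
row 2: |4| − (3) = 1
minimum over rows = 1 → strictly diagonally dominant (convergence guaranteed)

1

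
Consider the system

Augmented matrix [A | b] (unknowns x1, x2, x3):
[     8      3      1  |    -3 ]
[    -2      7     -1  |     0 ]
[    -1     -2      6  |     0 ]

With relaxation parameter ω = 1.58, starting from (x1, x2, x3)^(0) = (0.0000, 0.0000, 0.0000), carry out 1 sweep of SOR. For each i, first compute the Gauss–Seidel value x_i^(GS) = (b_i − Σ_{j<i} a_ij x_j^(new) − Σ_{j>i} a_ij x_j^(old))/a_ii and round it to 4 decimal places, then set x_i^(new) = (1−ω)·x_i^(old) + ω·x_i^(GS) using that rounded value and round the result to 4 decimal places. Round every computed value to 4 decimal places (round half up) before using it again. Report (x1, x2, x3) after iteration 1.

(-0.5925, -0.2675, -0.2969)

Iteration 1:
  x1: GS value = (-3 - (3)·0.0000 - (1)·0.0000) / (8) = -0.3750;  x1 ← (1−ω)·0.0000 + ω·-0.3750 = -0.5925
  x2: GS value = (0 - (-2)·-0.5925 - (-1)·0.0000) / (7) = -0.1693;  x2 ← (1−ω)·0.0000 + ω·-0.1693 = -0.2675
  x3: GS value = (0 - (-1)·-0.5925 - (-2)·-0.2675) / (6) = -0.1879;  x3 ← (1−ω)·0.0000 + ω·-0.1879 = -0.2969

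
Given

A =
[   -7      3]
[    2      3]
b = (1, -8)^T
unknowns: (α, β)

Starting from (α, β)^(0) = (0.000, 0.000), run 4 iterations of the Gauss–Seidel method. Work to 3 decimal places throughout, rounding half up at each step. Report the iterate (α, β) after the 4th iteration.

(-1.020, -1.987)

Iteration 1:
  α = (1 - (3)·0.000) / (-7) = -0.143
  β = (-8 - (2)·-0.143) / (3) = -2.571
Iteration 2:
  α = (1 - (3)·-2.571) / (-7) = -1.245
  β = (-8 - (2)·-1.245) / (3) = -1.837
Iteration 3:
  α = (1 - (3)·-1.837) / (-7) = -0.930
  β = (-8 - (2)·-0.930) / (3) = -2.047
Iteration 4:
  α = (1 - (3)·-2.047) / (-7) = -1.020
  β = (-8 - (2)·-1.020) / (3) = -1.987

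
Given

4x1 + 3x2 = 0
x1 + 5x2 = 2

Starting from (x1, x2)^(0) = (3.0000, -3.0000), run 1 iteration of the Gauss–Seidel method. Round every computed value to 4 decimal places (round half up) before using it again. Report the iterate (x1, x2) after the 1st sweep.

(2.2500, -0.0500)

Iteration 1:
  x1 = (0 - (3)·-3.0000) / (4) = 2.2500
  x2 = (2 - (1)·2.2500) / (5) = -0.0500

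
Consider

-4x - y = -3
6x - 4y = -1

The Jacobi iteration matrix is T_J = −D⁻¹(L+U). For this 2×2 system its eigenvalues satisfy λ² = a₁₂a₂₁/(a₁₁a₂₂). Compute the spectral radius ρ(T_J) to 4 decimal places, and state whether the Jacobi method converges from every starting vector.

0.6124

a₁₂a₂₁/(a₁₁a₂₂) = (-1)·(6) / ((-4)·(-4)) = -0.375000
ρ = √|-0.375000| = √0.375000 = 0.6124
ρ < 1, so Jacobi converges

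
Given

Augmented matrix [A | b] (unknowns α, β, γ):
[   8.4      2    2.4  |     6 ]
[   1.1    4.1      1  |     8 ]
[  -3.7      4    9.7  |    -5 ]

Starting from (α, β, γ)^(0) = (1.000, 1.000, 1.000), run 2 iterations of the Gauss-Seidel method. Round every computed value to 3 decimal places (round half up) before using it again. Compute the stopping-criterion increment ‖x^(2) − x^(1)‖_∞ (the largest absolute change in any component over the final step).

0.452

Iteration 1:
  α = (6 - (2)·1.000 - (2.4)·1.000) / (8.4) = 0.190
  β = (8 - (1.1)·0.190 - (1)·1.000) / (4.1) = 1.656
  γ = (-5 - (-3.7)·0.190 - (4)·1.656) / (9.7) = -1.126
Iteration 2:
  α = (6 - (2)·1.656 - (2.4)·-1.126) / (8.4) = 0.642
  β = (8 - (1.1)·0.642 - (1)·-1.126) / (4.1) = 2.054
  γ = (-5 - (-3.7)·0.642 - (4)·2.054) / (9.7) = -1.118
Change: (0.452, 0.398, 0.008) → max |·| = 0.452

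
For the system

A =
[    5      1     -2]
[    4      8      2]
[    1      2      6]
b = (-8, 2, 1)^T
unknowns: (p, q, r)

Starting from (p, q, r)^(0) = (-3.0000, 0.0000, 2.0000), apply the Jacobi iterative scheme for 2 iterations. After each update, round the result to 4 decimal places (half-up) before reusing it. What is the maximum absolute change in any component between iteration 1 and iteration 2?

0.7834

Iteration 1:
  p = (-8 - (1)·0.0000 - (-2)·2.0000) / (5) = -0.8000
  q = (2 - (4)·-3.0000 - (2)·2.0000) / (8) = 1.2500
  r = (1 - (1)·-3.0000 - (2)·0.0000) / (6) = 0.6667
Iteration 2:
  p = (-8 - (1)·1.2500 - (-2)·0.6667) / (5) = -1.5833
  q = (2 - (4)·-0.8000 - (2)·0.6667) / (8) = 0.4833
  r = (1 - (1)·-0.8000 - (2)·1.2500) / (6) = -0.1167
Change: (-0.7833, -0.7667, -0.7834) → max |·| = 0.7834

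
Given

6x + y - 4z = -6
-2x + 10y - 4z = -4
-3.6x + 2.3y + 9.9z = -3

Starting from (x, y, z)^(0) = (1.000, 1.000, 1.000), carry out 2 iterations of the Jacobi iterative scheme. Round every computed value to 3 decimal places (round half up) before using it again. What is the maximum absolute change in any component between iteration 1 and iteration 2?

Iteration 1:
  x = (-6 - (1)·1.000 - (-4)·1.000) / (6) = -0.500
  y = (-4 - (-2)·1.000 - (-4)·1.000) / (10) = 0.200
  z = (-3 - (-3.6)·1.000 - (2.3)·1.000) / (9.9) = -0.172
Iteration 2:
  x = (-6 - (1)·0.200 - (-4)·-0.172) / (6) = -1.148
  y = (-4 - (-2)·-0.500 - (-4)·-0.172) / (10) = -0.569
  z = (-3 - (-3.6)·-0.500 - (2.3)·0.200) / (9.9) = -0.531
Change: (-0.648, -0.769, -0.359) → max |·| = 0.769

0.769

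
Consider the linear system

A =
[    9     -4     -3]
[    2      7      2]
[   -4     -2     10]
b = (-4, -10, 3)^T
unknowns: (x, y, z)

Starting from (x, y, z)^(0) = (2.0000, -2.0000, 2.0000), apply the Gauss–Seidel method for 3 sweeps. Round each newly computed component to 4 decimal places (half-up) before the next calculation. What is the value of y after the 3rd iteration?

Iteration 1:
  x = (-4 - (-4)·-2.0000 - (-3)·2.0000) / (9) = -0.6667
  y = (-10 - (2)·-0.6667 - (2)·2.0000) / (7) = -1.8095
  z = (3 - (-4)·-0.6667 - (-2)·-1.8095) / (10) = -0.3286
Iteration 2:
  x = (-4 - (-4)·-1.8095 - (-3)·-0.3286) / (9) = -1.3582
  y = (-10 - (2)·-1.3582 - (2)·-0.3286) / (7) = -0.9466
  z = (3 - (-4)·-1.3582 - (-2)·-0.9466) / (10) = -0.4326
Iteration 3:
  x = (-4 - (-4)·-0.9466 - (-3)·-0.4326) / (9) = -1.0094
  y = (-10 - (2)·-1.0094 - (2)·-0.4326) / (7) = -1.0166
  z = (3 - (-4)·-1.0094 - (-2)·-1.0166) / (10) = -0.3071

-1.0166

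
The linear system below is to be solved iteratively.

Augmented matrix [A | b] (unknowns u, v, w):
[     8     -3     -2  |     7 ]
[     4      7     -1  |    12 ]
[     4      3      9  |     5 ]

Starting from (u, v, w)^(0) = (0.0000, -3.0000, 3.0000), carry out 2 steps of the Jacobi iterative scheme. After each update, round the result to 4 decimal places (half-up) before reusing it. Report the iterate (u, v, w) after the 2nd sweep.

Iteration 1:
  u = (7 - (-3)·-3.0000 - (-2)·3.0000) / (8) = 0.5000
  v = (12 - (4)·0.0000 - (-1)·3.0000) / (7) = 2.1429
  w = (5 - (4)·0.0000 - (3)·-3.0000) / (9) = 1.5556
Iteration 2:
  u = (7 - (-3)·2.1429 - (-2)·1.5556) / (8) = 2.0675
  v = (12 - (4)·0.5000 - (-1)·1.5556) / (7) = 1.6508
  w = (5 - (4)·0.5000 - (3)·2.1429) / (9) = -0.3810

(2.0675, 1.6508, -0.3810)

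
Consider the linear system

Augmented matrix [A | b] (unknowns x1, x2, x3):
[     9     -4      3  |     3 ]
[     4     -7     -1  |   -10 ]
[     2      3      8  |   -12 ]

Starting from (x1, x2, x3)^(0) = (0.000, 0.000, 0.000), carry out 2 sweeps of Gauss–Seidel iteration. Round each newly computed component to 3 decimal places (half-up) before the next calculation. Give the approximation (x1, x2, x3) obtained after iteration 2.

(1.783, 2.760, -2.981)

Iteration 1:
  x1 = (3 - (-4)·0.000 - (3)·0.000) / (9) = 0.333
  x2 = (-10 - (4)·0.333 - (-1)·0.000) / (-7) = 1.619
  x3 = (-12 - (2)·0.333 - (3)·1.619) / (8) = -2.190
Iteration 2:
  x1 = (3 - (-4)·1.619 - (3)·-2.190) / (9) = 1.783
  x2 = (-10 - (4)·1.783 - (-1)·-2.190) / (-7) = 2.760
  x3 = (-12 - (2)·1.783 - (3)·2.760) / (8) = -2.981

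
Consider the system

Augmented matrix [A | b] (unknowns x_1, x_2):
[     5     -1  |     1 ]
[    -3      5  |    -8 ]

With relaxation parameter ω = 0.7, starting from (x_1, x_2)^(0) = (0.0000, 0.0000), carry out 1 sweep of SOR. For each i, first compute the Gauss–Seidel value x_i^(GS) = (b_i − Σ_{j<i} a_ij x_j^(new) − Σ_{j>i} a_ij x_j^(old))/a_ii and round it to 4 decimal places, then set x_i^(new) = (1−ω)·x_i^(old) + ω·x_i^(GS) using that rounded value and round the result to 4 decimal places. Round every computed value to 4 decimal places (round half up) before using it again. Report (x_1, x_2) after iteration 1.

(0.1400, -1.0612)

Iteration 1:
  x_1: GS value = (1 - (-1)·0.0000) / (5) = 0.2000;  x_1 ← (1−ω)·0.0000 + ω·0.2000 = 0.1400
  x_2: GS value = (-8 - (-3)·0.1400) / (5) = -1.5160;  x_2 ← (1−ω)·0.0000 + ω·-1.5160 = -1.0612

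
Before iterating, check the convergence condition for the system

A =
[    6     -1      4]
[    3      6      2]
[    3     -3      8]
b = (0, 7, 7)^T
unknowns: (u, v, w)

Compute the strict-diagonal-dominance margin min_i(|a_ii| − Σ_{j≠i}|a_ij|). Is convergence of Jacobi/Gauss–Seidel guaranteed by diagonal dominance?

row 1: |6| − (1+4) = 1
row 2: |6| − (3+2) = 1
row 3: |8| − (3+3) = 2
minimum over rows = 1 → strictly diagonally dominant (convergence guaranteed)

1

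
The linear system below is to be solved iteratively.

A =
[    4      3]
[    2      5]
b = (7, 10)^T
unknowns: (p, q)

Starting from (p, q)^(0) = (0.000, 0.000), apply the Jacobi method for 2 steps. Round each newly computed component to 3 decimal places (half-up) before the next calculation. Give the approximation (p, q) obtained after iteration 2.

(0.250, 1.300)

Iteration 1:
  p = (7 - (3)·0.000) / (4) = 1.750
  q = (10 - (2)·0.000) / (5) = 2.000
Iteration 2:
  p = (7 - (3)·2.000) / (4) = 0.250
  q = (10 - (2)·1.750) / (5) = 1.300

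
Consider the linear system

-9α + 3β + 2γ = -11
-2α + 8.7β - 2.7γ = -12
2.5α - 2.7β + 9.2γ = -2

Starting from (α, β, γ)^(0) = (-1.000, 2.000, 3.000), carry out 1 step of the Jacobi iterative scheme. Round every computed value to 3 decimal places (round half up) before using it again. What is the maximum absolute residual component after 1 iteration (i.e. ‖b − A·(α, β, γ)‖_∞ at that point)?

Iteration 1:
  α = (-11 - (3)·2.000 - (2)·3.000) / (-9) = 2.556
  β = (-12 - (-2)·-1.000 - (-2.7)·3.000) / (8.7) = -0.678
  γ = (-2 - (2.5)·-1.000 - (-2.7)·2.000) / (9.2) = 0.641
Residual b − A·x = (12.756, 0.741, -16.118); ∞-norm = 16.118

16.118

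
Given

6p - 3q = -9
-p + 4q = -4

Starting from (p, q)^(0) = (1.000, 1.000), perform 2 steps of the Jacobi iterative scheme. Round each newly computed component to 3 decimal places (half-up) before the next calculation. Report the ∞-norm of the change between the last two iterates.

0.875

Iteration 1:
  p = (-9 - (-3)·1.000) / (6) = -1.000
  q = (-4 - (-1)·1.000) / (4) = -0.750
Iteration 2:
  p = (-9 - (-3)·-0.750) / (6) = -1.875
  q = (-4 - (-1)·-1.000) / (4) = -1.250
Change: (-0.875, -0.500) → max |·| = 0.875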